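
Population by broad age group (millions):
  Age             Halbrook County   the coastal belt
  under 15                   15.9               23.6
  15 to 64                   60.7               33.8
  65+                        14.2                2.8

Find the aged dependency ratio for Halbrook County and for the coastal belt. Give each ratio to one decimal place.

Halbrook County: 23.4
the coastal belt: 8.3

Halbrook County: 14.2 / 60.7 × 100 = 23.4
the coastal belt: 2.8 / 33.8 × 100 = 8.3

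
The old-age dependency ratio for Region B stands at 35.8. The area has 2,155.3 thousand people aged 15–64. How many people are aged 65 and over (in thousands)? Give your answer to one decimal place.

Old-age dependency ratio = elderly / working-age × 100
35.8 = E / 2,155.3 × 100
⇒ 771.6

Aged 65 and over: 771.6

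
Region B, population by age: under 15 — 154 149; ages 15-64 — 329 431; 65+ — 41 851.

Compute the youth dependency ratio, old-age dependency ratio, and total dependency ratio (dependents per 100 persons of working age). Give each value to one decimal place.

Youth dependency ratio = 154 149 / 329 431 × 100 = 46.8
Old-age dependency ratio = 41 851 / 329 431 × 100 = 12.7
Total dependency ratio = (154 149 + 41 851) / 329 431 × 100 = 196 000 / 329 431 × 100 = 59.5

Youth dependency ratio: 46.8
Old-age dependency ratio: 12.7
Total dependency ratio: 59.5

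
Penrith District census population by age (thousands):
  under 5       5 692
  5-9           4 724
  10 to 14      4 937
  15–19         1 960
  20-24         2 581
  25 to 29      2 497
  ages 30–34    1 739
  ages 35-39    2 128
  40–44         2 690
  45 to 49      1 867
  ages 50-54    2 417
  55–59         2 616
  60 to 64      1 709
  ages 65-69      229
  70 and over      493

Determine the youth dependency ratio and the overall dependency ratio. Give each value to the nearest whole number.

0–14: 5 692 + 4 724 + 4 937 = 15 353
15–64: 1 960 + 2 581 + 2 497 + 1 739 + 2 128 + 2 690 + 1 867 + 2 417 + 2 616 + 1 709 = 22 204
65+: 229 + 493 = 722
Youth dependency ratio = 15 353 / 22 204 × 100 = 69
Total dependency ratio = (15 353 + 722) / 22 204 × 100 = 16 075 / 22 204 × 100 = 72

Youth dependency ratio: 69
Total dependency ratio: 72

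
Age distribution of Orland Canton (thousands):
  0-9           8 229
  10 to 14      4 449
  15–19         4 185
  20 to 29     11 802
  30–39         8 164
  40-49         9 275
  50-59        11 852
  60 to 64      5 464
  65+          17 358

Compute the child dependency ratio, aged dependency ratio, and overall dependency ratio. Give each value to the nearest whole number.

0–14: 8 229 + 4 449 = 12 678
15–64: 4 185 + 11 802 + 8 164 + 9 275 + 11 852 + 5 464 = 50 742
65+: 17 358
Youth dependency ratio = 12 678 / 50 742 × 100 = 25
Old-age dependency ratio = 17 358 / 50 742 × 100 = 34
Total dependency ratio = (12 678 + 17 358) / 50 742 × 100 = 30 036 / 50 742 × 100 = 59

Youth dependency ratio: 25
Old-age dependency ratio: 34
Total dependency ratio: 59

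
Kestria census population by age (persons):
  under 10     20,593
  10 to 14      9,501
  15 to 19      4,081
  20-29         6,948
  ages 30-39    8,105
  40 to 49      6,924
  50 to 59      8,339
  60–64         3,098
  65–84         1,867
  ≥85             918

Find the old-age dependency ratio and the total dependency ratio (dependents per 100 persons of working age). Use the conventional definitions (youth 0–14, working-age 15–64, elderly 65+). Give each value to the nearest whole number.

0–14: 20,593 + 9,501 = 30,094
15–64: 4,081 + 6,948 + 8,105 + 6,924 + 8,339 + 3,098 = 37,495
65+: 1,867 + 918 = 2,785
Old-age dependency ratio = 2,785 / 37,495 × 100 = 7
Total dependency ratio = (30,094 + 2,785) / 37,495 × 100 = 32,879 / 37,495 × 100 = 88

Old-age dependency ratio: 7
Total dependency ratio: 88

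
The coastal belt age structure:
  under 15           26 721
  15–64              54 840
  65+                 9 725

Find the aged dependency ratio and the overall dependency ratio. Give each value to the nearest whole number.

Old-age dependency ratio = 9 725 / 54 840 × 100 = 18
Total dependency ratio = (26 721 + 9 725) / 54 840 × 100 = 36 446 / 54 840 × 100 = 66

Old-age dependency ratio: 18
Total dependency ratio: 66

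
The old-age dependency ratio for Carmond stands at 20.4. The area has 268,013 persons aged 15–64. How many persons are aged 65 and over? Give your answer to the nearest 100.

Aged 65 and over: 54,700

Old-age dependency ratio = elderly / working-age × 100
20.4 = E / 268,013 × 100
⇒ 54,700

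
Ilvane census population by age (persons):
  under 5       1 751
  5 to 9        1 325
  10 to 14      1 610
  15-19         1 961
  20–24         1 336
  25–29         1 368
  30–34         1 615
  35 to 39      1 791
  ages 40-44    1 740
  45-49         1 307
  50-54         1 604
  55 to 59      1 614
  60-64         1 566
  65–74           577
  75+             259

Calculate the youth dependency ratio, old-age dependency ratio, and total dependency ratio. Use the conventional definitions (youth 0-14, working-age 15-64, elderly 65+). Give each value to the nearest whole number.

0–14: 1 751 + 1 325 + 1 610 = 4 686
15–64: 1 961 + 1 336 + 1 368 + 1 615 + 1 791 + 1 740 + 1 307 + 1 604 + 1 614 + 1 566 = 15 902
65+: 577 + 259 = 836
Youth dependency ratio = 4 686 / 15 902 × 100 = 29
Old-age dependency ratio = 836 / 15 902 × 100 = 5
Total dependency ratio = (4 686 + 836) / 15 902 × 100 = 5 522 / 15 902 × 100 = 35

Youth dependency ratio: 29
Old-age dependency ratio: 5
Total dependency ratio: 35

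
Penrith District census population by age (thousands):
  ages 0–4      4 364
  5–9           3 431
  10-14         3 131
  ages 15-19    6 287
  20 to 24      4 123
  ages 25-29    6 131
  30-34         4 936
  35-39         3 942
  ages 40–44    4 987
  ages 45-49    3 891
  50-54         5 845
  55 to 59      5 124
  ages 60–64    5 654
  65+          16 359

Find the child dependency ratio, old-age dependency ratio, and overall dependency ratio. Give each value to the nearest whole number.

0–14: 4 364 + 3 431 + 3 131 = 10 926
15–64: 6 287 + 4 123 + 6 131 + 4 936 + 3 942 + 4 987 + 3 891 + 5 845 + 5 124 + 5 654 = 50 920
65+: 16 359
Youth dependency ratio = 10 926 / 50 920 × 100 = 21
Old-age dependency ratio = 16 359 / 50 920 × 100 = 32
Total dependency ratio = (10 926 + 16 359) / 50 920 × 100 = 27 285 / 50 920 × 100 = 54

Youth dependency ratio: 21
Old-age dependency ratio: 32
Total dependency ratio: 54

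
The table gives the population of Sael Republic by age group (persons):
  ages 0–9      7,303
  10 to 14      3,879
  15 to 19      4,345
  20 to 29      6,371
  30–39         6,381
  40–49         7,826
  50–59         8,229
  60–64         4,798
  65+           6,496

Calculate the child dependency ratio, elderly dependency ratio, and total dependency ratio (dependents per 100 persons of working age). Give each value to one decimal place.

0–14: 7,303 + 3,879 = 11,182
15–64: 4,345 + 6,371 + 6,381 + 7,826 + 8,229 + 4,798 = 37,950
65+: 6,496
Youth dependency ratio = 11,182 / 37,950 × 100 = 29.5
Old-age dependency ratio = 6,496 / 37,950 × 100 = 17.1
Total dependency ratio = (11,182 + 6,496) / 37,950 × 100 = 17,678 / 37,950 × 100 = 46.6

Youth dependency ratio: 29.5
Old-age dependency ratio: 17.1
Total dependency ratio: 46.6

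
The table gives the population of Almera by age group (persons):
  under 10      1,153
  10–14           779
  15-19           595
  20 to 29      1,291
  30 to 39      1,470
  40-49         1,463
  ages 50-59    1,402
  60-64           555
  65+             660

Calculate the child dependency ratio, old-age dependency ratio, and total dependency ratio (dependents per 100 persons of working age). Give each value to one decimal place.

0–14: 1,153 + 779 = 1,932
15–64: 595 + 1,291 + 1,470 + 1,463 + 1,402 + 555 = 6,776
65+: 660
Youth dependency ratio = 1,932 / 6,776 × 100 = 28.5
Old-age dependency ratio = 660 / 6,776 × 100 = 9.7
Total dependency ratio = (1,932 + 660) / 6,776 × 100 = 2,592 / 6,776 × 100 = 38.3

Youth dependency ratio: 28.5
Old-age dependency ratio: 9.7
Total dependency ratio: 38.3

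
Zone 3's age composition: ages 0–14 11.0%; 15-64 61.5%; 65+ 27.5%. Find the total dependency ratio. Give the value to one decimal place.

Total dependency ratio: 62.6

Total dependency ratio = (11.0 + 27.5) / 61.5 × 100 = 38.5 / 61.5 × 100 = 62.6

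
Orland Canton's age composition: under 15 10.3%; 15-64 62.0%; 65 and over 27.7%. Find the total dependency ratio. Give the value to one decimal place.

Total dependency ratio: 61.3

Total dependency ratio = (10.3 + 27.7) / 62.0 × 100 = 38.0 / 62.0 × 100 = 61.3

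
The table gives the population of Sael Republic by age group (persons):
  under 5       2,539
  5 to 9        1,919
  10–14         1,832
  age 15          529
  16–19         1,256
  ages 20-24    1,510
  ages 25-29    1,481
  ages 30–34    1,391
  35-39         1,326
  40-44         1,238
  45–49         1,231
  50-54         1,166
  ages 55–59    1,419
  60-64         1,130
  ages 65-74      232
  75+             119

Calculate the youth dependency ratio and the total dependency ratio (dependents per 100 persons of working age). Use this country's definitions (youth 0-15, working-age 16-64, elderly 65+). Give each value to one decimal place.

0–15: 2,539 + 1,919 + 1,832 + 529 = 6,819
16–64: 1,256 + 1,510 + 1,481 + 1,391 + 1,326 + 1,238 + 1,231 + 1,166 + 1,419 + 1,130 = 13,148
65+: 232 + 119 = 351
Youth dependency ratio = 6,819 / 13,148 × 100 = 51.9
Total dependency ratio = (6,819 + 351) / 13,148 × 100 = 7,170 / 13,148 × 100 = 54.5

Youth dependency ratio: 51.9
Total dependency ratio: 54.5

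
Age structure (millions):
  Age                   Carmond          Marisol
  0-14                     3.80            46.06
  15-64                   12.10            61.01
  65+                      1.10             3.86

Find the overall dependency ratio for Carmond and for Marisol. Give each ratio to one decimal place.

Carmond: (3.80 + 1.10) / 12.10 × 100 = 4.90 / 12.10 × 100 = 40.5
Marisol: (46.06 + 3.86) / 61.01 × 100 = 49.92 / 61.01 × 100 = 81.8

Carmond: 40.5
Marisol: 81.8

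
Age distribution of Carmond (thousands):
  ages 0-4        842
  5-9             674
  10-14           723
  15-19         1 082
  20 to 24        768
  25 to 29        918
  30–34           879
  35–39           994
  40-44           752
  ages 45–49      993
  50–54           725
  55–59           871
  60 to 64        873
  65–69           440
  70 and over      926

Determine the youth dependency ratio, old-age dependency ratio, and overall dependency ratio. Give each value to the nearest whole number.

Youth dependency ratio: 25
Old-age dependency ratio: 15
Total dependency ratio: 41

0–14: 842 + 674 + 723 = 2 239
15–64: 1 082 + 768 + 918 + 879 + 994 + 752 + 993 + 725 + 871 + 873 = 8 855
65+: 440 + 926 = 1 366
Youth dependency ratio = 2 239 / 8 855 × 100 = 25
Old-age dependency ratio = 1 366 / 8 855 × 100 = 15
Total dependency ratio = (2 239 + 1 366) / 8 855 × 100 = 3 605 / 8 855 × 100 = 41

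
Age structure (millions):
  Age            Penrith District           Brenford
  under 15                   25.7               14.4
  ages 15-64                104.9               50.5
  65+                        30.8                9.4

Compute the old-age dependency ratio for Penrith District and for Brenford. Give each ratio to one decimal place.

Penrith District: 30.8 / 104.9 × 100 = 29.4
Brenford: 9.4 / 50.5 × 100 = 18.6

Penrith District: 29.4
Brenford: 18.6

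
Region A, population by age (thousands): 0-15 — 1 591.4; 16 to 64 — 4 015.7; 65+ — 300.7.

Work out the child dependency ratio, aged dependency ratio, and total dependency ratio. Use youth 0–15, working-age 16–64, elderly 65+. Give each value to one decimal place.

Youth dependency ratio = 1 591.4 / 4 015.7 × 100 = 39.6
Old-age dependency ratio = 300.7 / 4 015.7 × 100 = 7.5
Total dependency ratio = (1 591.4 + 300.7) / 4 015.7 × 100 = 1 892.1 / 4 015.7 × 100 = 47.1

Youth dependency ratio: 39.6
Old-age dependency ratio: 7.5
Total dependency ratio: 47.1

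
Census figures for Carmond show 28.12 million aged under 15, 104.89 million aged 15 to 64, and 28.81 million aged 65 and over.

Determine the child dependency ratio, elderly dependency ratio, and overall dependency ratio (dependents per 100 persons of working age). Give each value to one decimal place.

Youth dependency ratio = 28.12 / 104.89 × 100 = 26.8
Old-age dependency ratio = 28.81 / 104.89 × 100 = 27.5
Total dependency ratio = (28.12 + 28.81) / 104.89 × 100 = 56.93 / 104.89 × 100 = 54.3

Youth dependency ratio: 26.8
Old-age dependency ratio: 27.5
Total dependency ratio: 54.3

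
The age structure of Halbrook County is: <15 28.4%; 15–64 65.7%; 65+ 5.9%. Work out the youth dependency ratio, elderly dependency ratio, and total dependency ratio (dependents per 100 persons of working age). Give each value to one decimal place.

Youth dependency ratio: 43.2
Old-age dependency ratio: 9.0
Total dependency ratio: 52.2

Youth dependency ratio = 28.4 / 65.7 × 100 = 43.2
Old-age dependency ratio = 5.9 / 65.7 × 100 = 9.0
Total dependency ratio = (28.4 + 5.9) / 65.7 × 100 = 34.3 / 65.7 × 100 = 52.2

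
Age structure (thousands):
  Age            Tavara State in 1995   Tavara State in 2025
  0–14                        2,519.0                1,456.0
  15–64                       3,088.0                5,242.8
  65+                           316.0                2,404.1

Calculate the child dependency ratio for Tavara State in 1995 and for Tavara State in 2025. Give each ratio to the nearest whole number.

Tavara State in 1995: 82
Tavara State in 2025: 28

Tavara State in 1995: 2,519.0 / 3,088.0 × 100 = 82
Tavara State in 2025: 1,456.0 / 5,242.8 × 100 = 28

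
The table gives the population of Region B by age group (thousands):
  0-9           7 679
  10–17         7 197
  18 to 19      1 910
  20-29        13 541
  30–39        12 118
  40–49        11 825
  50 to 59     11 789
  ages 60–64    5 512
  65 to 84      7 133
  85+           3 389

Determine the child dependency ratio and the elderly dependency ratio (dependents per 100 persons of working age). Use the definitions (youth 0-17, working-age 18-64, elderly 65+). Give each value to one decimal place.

Youth dependency ratio: 26.2
Old-age dependency ratio: 18.6

0–17: 7 679 + 7 197 = 14 876
18–64: 1 910 + 13 541 + 12 118 + 11 825 + 11 789 + 5 512 = 56 695
65+: 7 133 + 3 389 = 10 522
Youth dependency ratio = 14 876 / 56 695 × 100 = 26.2
Old-age dependency ratio = 10 522 / 56 695 × 100 = 18.6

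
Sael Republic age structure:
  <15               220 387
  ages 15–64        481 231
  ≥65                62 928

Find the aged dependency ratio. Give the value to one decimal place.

Old-age dependency ratio = 62 928 / 481 231 × 100 = 13.1

Old-age dependency ratio: 13.1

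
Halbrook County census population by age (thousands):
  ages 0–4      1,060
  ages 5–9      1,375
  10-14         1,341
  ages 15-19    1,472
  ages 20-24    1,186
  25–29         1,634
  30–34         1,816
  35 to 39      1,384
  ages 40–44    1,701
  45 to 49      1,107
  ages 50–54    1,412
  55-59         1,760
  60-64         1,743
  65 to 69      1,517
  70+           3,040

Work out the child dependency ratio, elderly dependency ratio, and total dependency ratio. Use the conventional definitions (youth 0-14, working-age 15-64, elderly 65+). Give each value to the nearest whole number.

0–14: 1,060 + 1,375 + 1,341 = 3,776
15–64: 1,472 + 1,186 + 1,634 + 1,816 + 1,384 + 1,701 + 1,107 + 1,412 + 1,760 + 1,743 = 15,215
65+: 1,517 + 3,040 = 4,557
Youth dependency ratio = 3,776 / 15,215 × 100 = 25
Old-age dependency ratio = 4,557 / 15,215 × 100 = 30
Total dependency ratio = (3,776 + 4,557) / 15,215 × 100 = 8,333 / 15,215 × 100 = 55

Youth dependency ratio: 25
Old-age dependency ratio: 30
Total dependency ratio: 55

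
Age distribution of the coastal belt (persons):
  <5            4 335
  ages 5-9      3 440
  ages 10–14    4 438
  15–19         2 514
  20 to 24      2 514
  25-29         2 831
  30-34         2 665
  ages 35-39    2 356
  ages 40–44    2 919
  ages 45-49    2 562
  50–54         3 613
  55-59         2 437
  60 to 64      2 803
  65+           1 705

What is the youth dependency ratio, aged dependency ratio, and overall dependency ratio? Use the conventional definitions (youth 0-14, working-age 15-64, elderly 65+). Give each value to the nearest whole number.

0–14: 4 335 + 3 440 + 4 438 = 12 213
15–64: 2 514 + 2 514 + 2 831 + 2 665 + 2 356 + 2 919 + 2 562 + 3 613 + 2 437 + 2 803 = 27 214
65+: 1 705
Youth dependency ratio = 12 213 / 27 214 × 100 = 45
Old-age dependency ratio = 1 705 / 27 214 × 100 = 6
Total dependency ratio = (12 213 + 1 705) / 27 214 × 100 = 13 918 / 27 214 × 100 = 51

Youth dependency ratio: 45
Old-age dependency ratio: 6
Total dependency ratio: 51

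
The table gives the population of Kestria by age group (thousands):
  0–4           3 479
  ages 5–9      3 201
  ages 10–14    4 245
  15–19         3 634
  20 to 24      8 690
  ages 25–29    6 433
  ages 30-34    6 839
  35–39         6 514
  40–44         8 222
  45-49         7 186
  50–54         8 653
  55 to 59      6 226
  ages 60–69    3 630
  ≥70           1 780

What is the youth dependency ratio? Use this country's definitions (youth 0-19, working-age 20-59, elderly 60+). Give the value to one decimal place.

0–19: 3 479 + 3 201 + 4 245 + 3 634 = 14 559
20–59: 8 690 + 6 433 + 6 839 + 6 514 + 8 222 + 7 186 + 8 653 + 6 226 = 58 763
60+: 3 630 + 1 780 = 5 410
Youth dependency ratio = 14 559 / 58 763 × 100 = 24.8

Youth dependency ratio: 24.8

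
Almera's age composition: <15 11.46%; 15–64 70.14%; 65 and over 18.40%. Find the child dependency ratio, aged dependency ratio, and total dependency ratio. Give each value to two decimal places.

Youth dependency ratio: 16.34
Old-age dependency ratio: 26.23
Total dependency ratio: 42.57

Youth dependency ratio = 11.46 / 70.14 × 100 = 16.34
Old-age dependency ratio = 18.40 / 70.14 × 100 = 26.23
Total dependency ratio = (11.46 + 18.40) / 70.14 × 100 = 29.86 / 70.14 × 100 = 42.57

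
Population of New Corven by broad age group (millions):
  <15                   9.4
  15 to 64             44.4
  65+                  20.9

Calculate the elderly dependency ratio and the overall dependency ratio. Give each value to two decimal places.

Old-age dependency ratio: 47.07
Total dependency ratio: 68.24

Old-age dependency ratio = 20.9 / 44.4 × 100 = 47.07
Total dependency ratio = (9.4 + 20.9) / 44.4 × 100 = 30.3 / 44.4 × 100 = 68.24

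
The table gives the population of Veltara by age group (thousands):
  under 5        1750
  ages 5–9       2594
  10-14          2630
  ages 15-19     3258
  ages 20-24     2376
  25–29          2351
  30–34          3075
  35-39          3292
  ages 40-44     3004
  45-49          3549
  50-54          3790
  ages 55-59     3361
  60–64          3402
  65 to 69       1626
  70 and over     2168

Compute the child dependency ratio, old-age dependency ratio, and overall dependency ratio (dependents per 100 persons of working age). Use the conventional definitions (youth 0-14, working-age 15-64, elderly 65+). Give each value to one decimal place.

Youth dependency ratio: 22.2
Old-age dependency ratio: 12.1
Total dependency ratio: 34.2

0–14: 1750 + 2594 + 2630 = 6974
15–64: 3258 + 2376 + 2351 + 3075 + 3292 + 3004 + 3549 + 3790 + 3361 + 3402 = 31458
65+: 1626 + 2168 = 3794
Youth dependency ratio = 6974 / 31458 × 100 = 22.2
Old-age dependency ratio = 3794 / 31458 × 100 = 12.1
Total dependency ratio = (6974 + 3794) / 31458 × 100 = 10768 / 31458 × 100 = 34.2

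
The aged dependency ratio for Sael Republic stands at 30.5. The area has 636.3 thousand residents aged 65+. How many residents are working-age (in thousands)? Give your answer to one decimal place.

Working-age: 2,086.2

Old-age dependency ratio = elderly / working-age × 100
30.5 = 636.3 / W × 100
⇒ 2,086.2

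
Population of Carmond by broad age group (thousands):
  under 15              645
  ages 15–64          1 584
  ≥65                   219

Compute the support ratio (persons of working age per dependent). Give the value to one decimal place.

Support ratio = 1 584 / (645 + 219) = 1 584 / 864 = 1.8

Support ratio: 1.8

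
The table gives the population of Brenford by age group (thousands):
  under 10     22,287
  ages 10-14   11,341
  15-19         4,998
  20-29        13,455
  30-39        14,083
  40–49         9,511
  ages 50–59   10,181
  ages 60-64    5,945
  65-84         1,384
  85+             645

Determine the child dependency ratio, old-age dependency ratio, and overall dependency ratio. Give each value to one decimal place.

0–14: 22,287 + 11,341 = 33,628
15–64: 4,998 + 13,455 + 14,083 + 9,511 + 10,181 + 5,945 = 58,173
65+: 1,384 + 645 = 2,029
Youth dependency ratio = 33,628 / 58,173 × 100 = 57.8
Old-age dependency ratio = 2,029 / 58,173 × 100 = 3.5
Total dependency ratio = (33,628 + 2,029) / 58,173 × 100 = 35,657 / 58,173 × 100 = 61.3

Youth dependency ratio: 57.8
Old-age dependency ratio: 3.5
Total dependency ratio: 61.3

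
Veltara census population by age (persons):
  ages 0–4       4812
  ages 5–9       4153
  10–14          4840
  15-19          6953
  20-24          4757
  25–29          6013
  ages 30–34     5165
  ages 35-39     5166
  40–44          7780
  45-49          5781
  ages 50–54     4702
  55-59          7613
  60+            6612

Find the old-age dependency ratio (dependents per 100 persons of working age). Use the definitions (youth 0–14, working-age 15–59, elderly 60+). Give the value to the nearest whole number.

Old-age dependency ratio: 12

0–14: 4812 + 4153 + 4840 = 13805
15–59: 6953 + 4757 + 6013 + 5165 + 5166 + 7780 + 5781 + 4702 + 7613 = 53930
60+: 6612
Old-age dependency ratio = 6612 / 53930 × 100 = 12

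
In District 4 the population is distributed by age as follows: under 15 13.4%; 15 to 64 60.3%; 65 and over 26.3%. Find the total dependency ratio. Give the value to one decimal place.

Total dependency ratio = (13.4 + 26.3) / 60.3 × 100 = 39.7 / 60.3 × 100 = 65.8

Total dependency ratio: 65.8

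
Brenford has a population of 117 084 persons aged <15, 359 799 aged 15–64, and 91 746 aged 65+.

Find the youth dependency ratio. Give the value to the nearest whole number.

Youth dependency ratio = 117 084 / 359 799 × 100 = 33

Youth dependency ratio: 33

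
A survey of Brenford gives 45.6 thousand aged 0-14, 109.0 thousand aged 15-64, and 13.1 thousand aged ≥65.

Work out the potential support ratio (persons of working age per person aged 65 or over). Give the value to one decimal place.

Potential support ratio = 109.0 / 13.1 = 8.3

Potential support ratio: 8.3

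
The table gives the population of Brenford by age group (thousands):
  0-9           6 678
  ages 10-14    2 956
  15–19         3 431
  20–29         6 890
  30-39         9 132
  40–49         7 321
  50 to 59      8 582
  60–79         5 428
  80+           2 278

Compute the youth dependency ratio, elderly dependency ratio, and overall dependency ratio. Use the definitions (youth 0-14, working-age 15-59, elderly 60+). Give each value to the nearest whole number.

Youth dependency ratio: 27
Old-age dependency ratio: 22
Total dependency ratio: 49

0–14: 6 678 + 2 956 = 9 634
15–59: 3 431 + 6 890 + 9 132 + 7 321 + 8 582 = 35 356
60+: 5 428 + 2 278 = 7 706
Youth dependency ratio = 9 634 / 35 356 × 100 = 27
Old-age dependency ratio = 7 706 / 35 356 × 100 = 22
Total dependency ratio = (9 634 + 7 706) / 35 356 × 100 = 17 340 / 35 356 × 100 = 49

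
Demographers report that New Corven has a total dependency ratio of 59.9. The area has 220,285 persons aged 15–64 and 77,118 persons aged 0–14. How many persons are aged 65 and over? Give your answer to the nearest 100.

Aged 65 and over: 54,800

Total dependency ratio = (youth + elderly) / working-age × 100
59.9 = (77,118 + E) / 220,285 × 100
⇒ 54,800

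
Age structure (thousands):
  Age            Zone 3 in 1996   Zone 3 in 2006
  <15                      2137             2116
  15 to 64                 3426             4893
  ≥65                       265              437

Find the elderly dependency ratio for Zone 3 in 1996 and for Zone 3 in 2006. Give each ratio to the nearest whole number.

Zone 3 in 1996: 265 / 3426 × 100 = 8
Zone 3 in 2006: 437 / 4893 × 100 = 9

Zone 3 in 1996: 8
Zone 3 in 2006: 9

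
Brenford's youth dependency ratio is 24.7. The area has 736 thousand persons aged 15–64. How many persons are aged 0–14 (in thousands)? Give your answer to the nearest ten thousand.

Youth dependency ratio = youth / working-age × 100
24.7 = Y / 736 × 100
⇒ 180

Aged 0–14: 180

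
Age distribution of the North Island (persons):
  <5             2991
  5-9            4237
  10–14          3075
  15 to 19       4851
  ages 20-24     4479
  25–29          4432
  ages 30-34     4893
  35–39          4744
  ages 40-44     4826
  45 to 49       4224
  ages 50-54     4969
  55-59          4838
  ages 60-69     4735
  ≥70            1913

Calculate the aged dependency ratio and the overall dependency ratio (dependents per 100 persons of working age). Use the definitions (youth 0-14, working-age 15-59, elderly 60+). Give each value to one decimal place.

0–14: 2991 + 4237 + 3075 = 10303
15–59: 4851 + 4479 + 4432 + 4893 + 4744 + 4826 + 4224 + 4969 + 4838 = 42256
60+: 4735 + 1913 = 6648
Old-age dependency ratio = 6648 / 42256 × 100 = 15.7
Total dependency ratio = (10303 + 6648) / 42256 × 100 = 16951 / 42256 × 100 = 40.1

Old-age dependency ratio: 15.7
Total dependency ratio: 40.1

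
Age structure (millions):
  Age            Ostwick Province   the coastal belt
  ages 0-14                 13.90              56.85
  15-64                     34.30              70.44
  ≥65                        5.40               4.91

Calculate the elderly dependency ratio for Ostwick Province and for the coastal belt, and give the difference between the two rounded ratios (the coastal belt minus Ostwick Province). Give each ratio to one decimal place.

Ostwick Province: 5.40 / 34.30 × 100 = 15.7
the coastal belt: 4.91 / 70.44 × 100 = 7.0

Ostwick Province: 15.7
the coastal belt: 7.0
Difference: -8.7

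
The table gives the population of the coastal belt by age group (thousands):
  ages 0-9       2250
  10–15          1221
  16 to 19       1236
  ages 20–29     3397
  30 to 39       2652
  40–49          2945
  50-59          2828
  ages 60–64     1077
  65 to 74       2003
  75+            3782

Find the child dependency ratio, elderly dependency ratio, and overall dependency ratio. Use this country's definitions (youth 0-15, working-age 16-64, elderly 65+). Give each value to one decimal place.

0–15: 2250 + 1221 = 3471
16–64: 1236 + 3397 + 2652 + 2945 + 2828 + 1077 = 14135
65+: 2003 + 3782 = 5785
Youth dependency ratio = 3471 / 14135 × 100 = 24.6
Old-age dependency ratio = 5785 / 14135 × 100 = 40.9
Total dependency ratio = (3471 + 5785) / 14135 × 100 = 9256 / 14135 × 100 = 65.5

Youth dependency ratio: 24.6
Old-age dependency ratio: 40.9
Total dependency ratio: 65.5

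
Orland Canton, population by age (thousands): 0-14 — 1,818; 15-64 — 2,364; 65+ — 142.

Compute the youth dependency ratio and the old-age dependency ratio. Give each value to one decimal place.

Youth dependency ratio = 1,818 / 2,364 × 100 = 76.9
Old-age dependency ratio = 142 / 2,364 × 100 = 6.0

Youth dependency ratio: 76.9
Old-age dependency ratio: 6.0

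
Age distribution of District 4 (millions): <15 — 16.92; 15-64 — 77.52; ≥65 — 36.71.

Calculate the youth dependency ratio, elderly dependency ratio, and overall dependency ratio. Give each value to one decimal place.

Youth dependency ratio: 21.8
Old-age dependency ratio: 47.4
Total dependency ratio: 69.2

Youth dependency ratio = 16.92 / 77.52 × 100 = 21.8
Old-age dependency ratio = 36.71 / 77.52 × 100 = 47.4
Total dependency ratio = (16.92 + 36.71) / 77.52 × 100 = 53.63 / 77.52 × 100 = 69.2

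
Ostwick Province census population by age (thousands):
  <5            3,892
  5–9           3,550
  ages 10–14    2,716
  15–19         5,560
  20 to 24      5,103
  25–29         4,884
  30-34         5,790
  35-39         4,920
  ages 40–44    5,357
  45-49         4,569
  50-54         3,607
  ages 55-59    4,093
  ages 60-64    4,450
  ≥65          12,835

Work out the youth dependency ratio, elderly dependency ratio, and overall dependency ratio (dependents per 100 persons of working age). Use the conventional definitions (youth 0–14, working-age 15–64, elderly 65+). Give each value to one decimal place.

Youth dependency ratio: 21.0
Old-age dependency ratio: 26.6
Total dependency ratio: 47.6

0–14: 3,892 + 3,550 + 2,716 = 10,158
15–64: 5,560 + 5,103 + 4,884 + 5,790 + 4,920 + 5,357 + 4,569 + 3,607 + 4,093 + 4,450 = 48,333
65+: 12,835
Youth dependency ratio = 10,158 / 48,333 × 100 = 21.0
Old-age dependency ratio = 12,835 / 48,333 × 100 = 26.6
Total dependency ratio = (10,158 + 12,835) / 48,333 × 100 = 22,993 / 48,333 × 100 = 47.6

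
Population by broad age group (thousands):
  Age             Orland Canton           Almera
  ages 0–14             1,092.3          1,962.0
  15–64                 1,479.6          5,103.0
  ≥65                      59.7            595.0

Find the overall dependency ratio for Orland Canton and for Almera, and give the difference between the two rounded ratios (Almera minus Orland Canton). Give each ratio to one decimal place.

Orland Canton: (1,092.3 + 59.7) / 1,479.6 × 100 = 1,152.0 / 1,479.6 × 100 = 77.9
Almera: (1,962.0 + 595.0) / 5,103.0 × 100 = 2,557.0 / 5,103.0 × 100 = 50.1

Orland Canton: 77.9
Almera: 50.1
Difference: -27.8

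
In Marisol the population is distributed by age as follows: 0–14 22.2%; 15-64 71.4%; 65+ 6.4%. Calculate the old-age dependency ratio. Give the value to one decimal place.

Old-age dependency ratio: 9.0

Old-age dependency ratio = 6.4 / 71.4 × 100 = 9.0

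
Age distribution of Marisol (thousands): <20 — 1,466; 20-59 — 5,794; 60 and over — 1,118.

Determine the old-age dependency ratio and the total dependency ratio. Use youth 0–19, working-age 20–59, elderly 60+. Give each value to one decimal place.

Old-age dependency ratio = 1,118 / 5,794 × 100 = 19.3
Total dependency ratio = (1,466 + 1,118) / 5,794 × 100 = 2,584 / 5,794 × 100 = 44.6

Old-age dependency ratio: 19.3
Total dependency ratio: 44.6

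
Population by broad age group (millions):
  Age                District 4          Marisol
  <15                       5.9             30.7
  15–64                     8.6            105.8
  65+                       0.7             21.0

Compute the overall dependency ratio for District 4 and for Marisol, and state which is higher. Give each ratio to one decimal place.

District 4: 76.7
Marisol: 48.9
Higher: District 4

District 4: (5.9 + 0.7) / 8.6 × 100 = 6.6 / 8.6 × 100 = 76.7
Marisol: (30.7 + 21.0) / 105.8 × 100 = 51.7 / 105.8 × 100 = 48.9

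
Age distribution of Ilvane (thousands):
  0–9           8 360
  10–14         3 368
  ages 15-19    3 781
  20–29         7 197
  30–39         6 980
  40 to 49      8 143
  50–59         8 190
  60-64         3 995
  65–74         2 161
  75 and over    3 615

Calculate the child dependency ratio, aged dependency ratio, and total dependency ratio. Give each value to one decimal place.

0–14: 8 360 + 3 368 = 11 728
15–64: 3 781 + 7 197 + 6 980 + 8 143 + 8 190 + 3 995 = 38 286
65+: 2 161 + 3 615 = 5 776
Youth dependency ratio = 11 728 / 38 286 × 100 = 30.6
Old-age dependency ratio = 5 776 / 38 286 × 100 = 15.1
Total dependency ratio = (11 728 + 5 776) / 38 286 × 100 = 17 504 / 38 286 × 100 = 45.7

Youth dependency ratio: 30.6
Old-age dependency ratio: 15.1
Total dependency ratio: 45.7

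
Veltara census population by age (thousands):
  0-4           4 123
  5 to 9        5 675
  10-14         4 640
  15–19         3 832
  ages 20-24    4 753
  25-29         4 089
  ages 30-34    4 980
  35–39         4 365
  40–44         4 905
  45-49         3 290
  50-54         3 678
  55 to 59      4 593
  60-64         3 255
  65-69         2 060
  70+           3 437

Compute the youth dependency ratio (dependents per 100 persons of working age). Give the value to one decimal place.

Youth dependency ratio: 34.6

0–14: 4 123 + 5 675 + 4 640 = 14 438
15–64: 3 832 + 4 753 + 4 089 + 4 980 + 4 365 + 4 905 + 3 290 + 3 678 + 4 593 + 3 255 = 41 740
65+: 2 060 + 3 437 = 5 497
Youth dependency ratio = 14 438 / 41 740 × 100 = 34.6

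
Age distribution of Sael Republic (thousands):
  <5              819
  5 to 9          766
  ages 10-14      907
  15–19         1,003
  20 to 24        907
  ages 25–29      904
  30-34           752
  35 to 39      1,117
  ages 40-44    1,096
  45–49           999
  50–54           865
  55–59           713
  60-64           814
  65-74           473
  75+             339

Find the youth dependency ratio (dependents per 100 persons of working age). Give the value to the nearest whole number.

Youth dependency ratio: 27

0–14: 819 + 766 + 907 = 2,492
15–64: 1,003 + 907 + 904 + 752 + 1,117 + 1,096 + 999 + 865 + 713 + 814 = 9,170
65+: 473 + 339 = 812
Youth dependency ratio = 2,492 / 9,170 × 100 = 27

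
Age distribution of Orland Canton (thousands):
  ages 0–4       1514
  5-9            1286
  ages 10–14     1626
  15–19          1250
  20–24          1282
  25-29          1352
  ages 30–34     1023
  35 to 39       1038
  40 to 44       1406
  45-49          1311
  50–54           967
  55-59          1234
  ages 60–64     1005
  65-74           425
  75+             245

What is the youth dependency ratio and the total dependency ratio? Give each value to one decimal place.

0–14: 1514 + 1286 + 1626 = 4426
15–64: 1250 + 1282 + 1352 + 1023 + 1038 + 1406 + 1311 + 967 + 1234 + 1005 = 11868
65+: 425 + 245 = 670
Youth dependency ratio = 4426 / 11868 × 100 = 37.3
Total dependency ratio = (4426 + 670) / 11868 × 100 = 5096 / 11868 × 100 = 42.9

Youth dependency ratio: 37.3
Total dependency ratio: 42.9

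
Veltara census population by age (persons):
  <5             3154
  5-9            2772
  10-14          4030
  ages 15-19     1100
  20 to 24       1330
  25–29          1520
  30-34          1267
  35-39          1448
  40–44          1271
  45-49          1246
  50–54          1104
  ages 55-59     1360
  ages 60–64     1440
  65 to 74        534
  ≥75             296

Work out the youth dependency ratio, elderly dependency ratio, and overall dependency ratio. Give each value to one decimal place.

Youth dependency ratio: 76.1
Old-age dependency ratio: 6.3
Total dependency ratio: 82.4

0–14: 3154 + 2772 + 4030 = 9956
15–64: 1100 + 1330 + 1520 + 1267 + 1448 + 1271 + 1246 + 1104 + 1360 + 1440 = 13086
65+: 534 + 296 = 830
Youth dependency ratio = 9956 / 13086 × 100 = 76.1
Old-age dependency ratio = 830 / 13086 × 100 = 6.3
Total dependency ratio = (9956 + 830) / 13086 × 100 = 10786 / 13086 × 100 = 82.4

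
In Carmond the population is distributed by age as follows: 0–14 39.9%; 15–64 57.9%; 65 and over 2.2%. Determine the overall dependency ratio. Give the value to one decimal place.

Total dependency ratio: 72.7

Total dependency ratio = (39.9 + 2.2) / 57.9 × 100 = 42.1 / 57.9 × 100 = 72.7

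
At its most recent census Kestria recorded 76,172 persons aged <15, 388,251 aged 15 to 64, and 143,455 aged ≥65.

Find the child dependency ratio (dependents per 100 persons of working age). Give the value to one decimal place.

Youth dependency ratio = 76,172 / 388,251 × 100 = 19.6

Youth dependency ratio: 19.6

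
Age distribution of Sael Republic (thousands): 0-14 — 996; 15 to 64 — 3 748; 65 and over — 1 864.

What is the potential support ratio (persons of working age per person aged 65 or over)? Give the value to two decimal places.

Potential support ratio = 3 748 / 1 864 = 2.01

Potential support ratio: 2.01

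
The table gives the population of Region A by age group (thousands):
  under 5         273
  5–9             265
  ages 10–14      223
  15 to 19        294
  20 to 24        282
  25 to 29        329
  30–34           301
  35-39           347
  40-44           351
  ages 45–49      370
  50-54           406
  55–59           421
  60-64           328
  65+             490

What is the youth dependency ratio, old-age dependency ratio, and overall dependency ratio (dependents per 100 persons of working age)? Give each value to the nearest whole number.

0–14: 273 + 265 + 223 = 761
15–64: 294 + 282 + 329 + 301 + 347 + 351 + 370 + 406 + 421 + 328 = 3429
65+: 490
Youth dependency ratio = 761 / 3429 × 100 = 22
Old-age dependency ratio = 490 / 3429 × 100 = 14
Total dependency ratio = (761 + 490) / 3429 × 100 = 1251 / 3429 × 100 = 36

Youth dependency ratio: 22
Old-age dependency ratio: 14
Total dependency ratio: 36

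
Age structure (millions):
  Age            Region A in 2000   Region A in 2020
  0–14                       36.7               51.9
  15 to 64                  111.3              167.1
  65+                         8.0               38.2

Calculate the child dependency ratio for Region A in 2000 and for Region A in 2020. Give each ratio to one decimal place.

Region A in 2000: 36.7 / 111.3 × 100 = 33.0
Region A in 2020: 51.9 / 167.1 × 100 = 31.1

Region A in 2000: 33.0
Region A in 2020: 31.1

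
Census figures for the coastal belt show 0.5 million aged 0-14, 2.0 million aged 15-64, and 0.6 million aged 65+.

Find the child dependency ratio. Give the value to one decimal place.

Youth dependency ratio = 0.5 / 2.0 × 100 = 25.0

Youth dependency ratio: 25.0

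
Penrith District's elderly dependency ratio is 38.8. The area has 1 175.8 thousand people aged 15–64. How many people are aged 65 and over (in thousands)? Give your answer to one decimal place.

Old-age dependency ratio = elderly / working-age × 100
38.8 = E / 1 175.8 × 100
⇒ 456.2

Aged 65 and over: 456.2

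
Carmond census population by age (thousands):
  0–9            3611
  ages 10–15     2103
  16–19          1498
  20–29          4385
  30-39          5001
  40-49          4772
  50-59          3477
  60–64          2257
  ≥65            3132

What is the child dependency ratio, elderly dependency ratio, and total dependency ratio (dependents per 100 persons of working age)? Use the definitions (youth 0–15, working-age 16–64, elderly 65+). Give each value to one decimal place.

0–15: 3611 + 2103 = 5714
16–64: 1498 + 4385 + 5001 + 4772 + 3477 + 2257 = 21390
65+: 3132
Youth dependency ratio = 5714 / 21390 × 100 = 26.7
Old-age dependency ratio = 3132 / 21390 × 100 = 14.6
Total dependency ratio = (5714 + 3132) / 21390 × 100 = 8846 / 21390 × 100 = 41.4

Youth dependency ratio: 26.7
Old-age dependency ratio: 14.6
Total dependency ratio: 41.4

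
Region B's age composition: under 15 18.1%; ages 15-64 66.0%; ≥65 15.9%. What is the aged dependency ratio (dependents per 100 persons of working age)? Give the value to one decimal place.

Old-age dependency ratio: 24.1

Old-age dependency ratio = 15.9 / 66.0 × 100 = 24.1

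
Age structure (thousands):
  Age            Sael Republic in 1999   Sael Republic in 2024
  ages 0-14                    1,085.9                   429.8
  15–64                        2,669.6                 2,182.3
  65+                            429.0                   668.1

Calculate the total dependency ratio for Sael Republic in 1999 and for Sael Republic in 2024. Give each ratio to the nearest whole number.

Sael Republic in 1999: 57
Sael Republic in 2024: 50

Sael Republic in 1999: (1,085.9 + 429.0) / 2,669.6 × 100 = 1,514.9 / 2,669.6 × 100 = 57
Sael Republic in 2024: (429.8 + 668.1) / 2,182.3 × 100 = 1,097.9 / 2,182.3 × 100 = 50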